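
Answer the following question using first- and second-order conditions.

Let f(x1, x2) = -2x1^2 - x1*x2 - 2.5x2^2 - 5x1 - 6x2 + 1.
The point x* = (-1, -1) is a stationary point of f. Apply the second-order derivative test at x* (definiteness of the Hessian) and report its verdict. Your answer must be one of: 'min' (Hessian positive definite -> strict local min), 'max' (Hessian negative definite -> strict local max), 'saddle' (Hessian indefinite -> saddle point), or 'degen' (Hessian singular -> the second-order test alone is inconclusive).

Compute the Hessian H = grad^2 f:
  H = [[-4, -1], [-1, -5]]
Verify stationarity: grad f(x*) = H x* + g = (0, 0).
Eigenvalues of H: -5.618, -3.382.
Both eigenvalues < 0, so H is negative definite -> x* is a strict local max.

max


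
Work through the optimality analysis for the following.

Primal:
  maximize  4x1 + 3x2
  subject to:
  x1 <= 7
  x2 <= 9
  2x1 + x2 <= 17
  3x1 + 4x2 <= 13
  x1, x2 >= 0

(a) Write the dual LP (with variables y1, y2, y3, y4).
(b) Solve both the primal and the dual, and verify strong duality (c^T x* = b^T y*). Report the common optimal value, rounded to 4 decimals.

The standard primal-dual pair for 'max c^T x s.t. A x <= b, x >= 0' is:
  Dual:  min b^T y  s.t.  A^T y >= c,  y >= 0.

So the dual LP is:
  minimize  7y1 + 9y2 + 17y3 + 13y4
  subject to:
    y1 + 2y3 + 3y4 >= 4
    y2 + y3 + 4y4 >= 3
    y1, y2, y3, y4 >= 0

Solving the primal: x* = (4.3333, 0).
  primal value c^T x* = 17.3333.
Solving the dual: y* = (0, 0, 0, 1.3333).
  dual value b^T y* = 17.3333.
Strong duality: c^T x* = b^T y*. Confirmed.

17.3333


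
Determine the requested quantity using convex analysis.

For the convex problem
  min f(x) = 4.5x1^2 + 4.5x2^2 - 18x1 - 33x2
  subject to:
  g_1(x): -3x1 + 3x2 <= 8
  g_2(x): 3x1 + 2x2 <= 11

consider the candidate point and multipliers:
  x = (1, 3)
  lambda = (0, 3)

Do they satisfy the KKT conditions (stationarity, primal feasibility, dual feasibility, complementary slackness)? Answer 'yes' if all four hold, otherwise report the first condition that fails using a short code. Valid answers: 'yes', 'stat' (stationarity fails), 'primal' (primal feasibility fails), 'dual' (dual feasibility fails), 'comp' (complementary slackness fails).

Gradient of f: grad f(x) = Q x + c = (-9, -6)
Constraint values g_i(x) = a_i^T x - b_i:
  g_1((1, 3)) = -2
  g_2((1, 3)) = -2
Stationarity residual: grad f(x) + sum_i lambda_i a_i = (0, 0)
  -> stationarity OK
Primal feasibility (all g_i <= 0): OK
Dual feasibility (all lambda_i >= 0): OK
Complementary slackness (lambda_i * g_i(x) = 0 for all i): FAILS

Verdict: the first failing condition is complementary_slackness -> comp.

comp


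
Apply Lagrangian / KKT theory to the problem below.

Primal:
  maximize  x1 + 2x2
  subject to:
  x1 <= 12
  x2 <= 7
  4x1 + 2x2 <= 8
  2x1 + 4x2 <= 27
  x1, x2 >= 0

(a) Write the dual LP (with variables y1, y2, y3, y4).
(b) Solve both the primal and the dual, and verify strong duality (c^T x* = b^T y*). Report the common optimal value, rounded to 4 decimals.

The standard primal-dual pair for 'max c^T x s.t. A x <= b, x >= 0' is:
  Dual:  min b^T y  s.t.  A^T y >= c,  y >= 0.

So the dual LP is:
  minimize  12y1 + 7y2 + 8y3 + 27y4
  subject to:
    y1 + 4y3 + 2y4 >= 1
    y2 + 2y3 + 4y4 >= 2
    y1, y2, y3, y4 >= 0

Solving the primal: x* = (0, 4).
  primal value c^T x* = 8.
Solving the dual: y* = (0, 0, 1, 0).
  dual value b^T y* = 8.
Strong duality: c^T x* = b^T y*. Confirmed.

8


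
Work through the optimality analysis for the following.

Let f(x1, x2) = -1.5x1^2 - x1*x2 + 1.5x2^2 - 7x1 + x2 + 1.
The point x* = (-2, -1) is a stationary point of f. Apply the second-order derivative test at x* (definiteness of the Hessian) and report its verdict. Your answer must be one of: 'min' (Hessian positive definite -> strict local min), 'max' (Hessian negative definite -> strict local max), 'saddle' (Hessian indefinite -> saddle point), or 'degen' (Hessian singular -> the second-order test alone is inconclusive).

Compute the Hessian H = grad^2 f:
  H = [[-3, -1], [-1, 3]]
Verify stationarity: grad f(x*) = H x* + g = (0, 0).
Eigenvalues of H: -3.1623, 3.1623.
Eigenvalues have mixed signs, so H is indefinite -> x* is a saddle point.

saddle


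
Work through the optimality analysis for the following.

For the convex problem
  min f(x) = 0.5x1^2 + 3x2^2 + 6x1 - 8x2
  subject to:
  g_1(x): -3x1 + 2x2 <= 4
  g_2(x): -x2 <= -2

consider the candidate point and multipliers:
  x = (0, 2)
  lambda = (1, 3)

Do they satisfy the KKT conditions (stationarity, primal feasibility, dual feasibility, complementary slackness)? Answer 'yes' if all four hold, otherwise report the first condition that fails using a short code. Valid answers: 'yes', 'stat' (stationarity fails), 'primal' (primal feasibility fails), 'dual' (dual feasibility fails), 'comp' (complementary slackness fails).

Gradient of f: grad f(x) = Q x + c = (6, 4)
Constraint values g_i(x) = a_i^T x - b_i:
  g_1((0, 2)) = 0
  g_2((0, 2)) = 0
Stationarity residual: grad f(x) + sum_i lambda_i a_i = (3, 3)
  -> stationarity FAILS
Primal feasibility (all g_i <= 0): OK
Dual feasibility (all lambda_i >= 0): OK
Complementary slackness (lambda_i * g_i(x) = 0 for all i): OK

Verdict: the first failing condition is stationarity -> stat.

stat


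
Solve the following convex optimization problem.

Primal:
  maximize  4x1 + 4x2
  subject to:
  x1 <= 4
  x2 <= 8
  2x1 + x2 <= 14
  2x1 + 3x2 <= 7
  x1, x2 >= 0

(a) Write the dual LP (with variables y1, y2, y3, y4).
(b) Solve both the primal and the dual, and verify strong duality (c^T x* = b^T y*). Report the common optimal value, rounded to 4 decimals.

The standard primal-dual pair for 'max c^T x s.t. A x <= b, x >= 0' is:
  Dual:  min b^T y  s.t.  A^T y >= c,  y >= 0.

So the dual LP is:
  minimize  4y1 + 8y2 + 14y3 + 7y4
  subject to:
    y1 + 2y3 + 2y4 >= 4
    y2 + y3 + 3y4 >= 4
    y1, y2, y3, y4 >= 0

Solving the primal: x* = (3.5, 0).
  primal value c^T x* = 14.
Solving the dual: y* = (0, 0, 0, 2).
  dual value b^T y* = 14.
Strong duality: c^T x* = b^T y*. Confirmed.

14


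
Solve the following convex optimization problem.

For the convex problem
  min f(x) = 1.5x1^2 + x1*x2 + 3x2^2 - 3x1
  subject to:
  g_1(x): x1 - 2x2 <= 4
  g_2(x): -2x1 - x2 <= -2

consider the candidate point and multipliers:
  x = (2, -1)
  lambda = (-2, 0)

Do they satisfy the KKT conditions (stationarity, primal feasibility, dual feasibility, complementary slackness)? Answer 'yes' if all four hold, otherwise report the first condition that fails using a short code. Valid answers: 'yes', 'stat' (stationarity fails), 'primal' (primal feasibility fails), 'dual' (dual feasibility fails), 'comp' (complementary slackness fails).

Gradient of f: grad f(x) = Q x + c = (2, -4)
Constraint values g_i(x) = a_i^T x - b_i:
  g_1((2, -1)) = 0
  g_2((2, -1)) = -1
Stationarity residual: grad f(x) + sum_i lambda_i a_i = (0, 0)
  -> stationarity OK
Primal feasibility (all g_i <= 0): OK
Dual feasibility (all lambda_i >= 0): FAILS
Complementary slackness (lambda_i * g_i(x) = 0 for all i): OK

Verdict: the first failing condition is dual_feasibility -> dual.

dual


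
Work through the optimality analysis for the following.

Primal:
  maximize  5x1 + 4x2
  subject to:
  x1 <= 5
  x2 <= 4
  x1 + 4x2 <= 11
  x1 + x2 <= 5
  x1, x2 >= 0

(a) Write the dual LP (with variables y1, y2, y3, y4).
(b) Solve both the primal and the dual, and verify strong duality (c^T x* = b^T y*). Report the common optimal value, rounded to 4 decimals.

The standard primal-dual pair for 'max c^T x s.t. A x <= b, x >= 0' is:
  Dual:  min b^T y  s.t.  A^T y >= c,  y >= 0.

So the dual LP is:
  minimize  5y1 + 4y2 + 11y3 + 5y4
  subject to:
    y1 + y3 + y4 >= 5
    y2 + 4y3 + y4 >= 4
    y1, y2, y3, y4 >= 0

Solving the primal: x* = (5, 0).
  primal value c^T x* = 25.
Solving the dual: y* = (1, 0, 0, 4).
  dual value b^T y* = 25.
Strong duality: c^T x* = b^T y*. Confirmed.

25


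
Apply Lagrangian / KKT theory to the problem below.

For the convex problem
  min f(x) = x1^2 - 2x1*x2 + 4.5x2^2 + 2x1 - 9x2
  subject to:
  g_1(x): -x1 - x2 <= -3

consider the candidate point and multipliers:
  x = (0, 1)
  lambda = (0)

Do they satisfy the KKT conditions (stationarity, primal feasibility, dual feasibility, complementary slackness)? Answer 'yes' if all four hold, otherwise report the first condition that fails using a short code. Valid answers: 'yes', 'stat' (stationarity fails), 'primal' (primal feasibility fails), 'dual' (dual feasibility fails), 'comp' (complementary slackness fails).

Gradient of f: grad f(x) = Q x + c = (0, 0)
Constraint values g_i(x) = a_i^T x - b_i:
  g_1((0, 1)) = 2
Stationarity residual: grad f(x) + sum_i lambda_i a_i = (0, 0)
  -> stationarity OK
Primal feasibility (all g_i <= 0): FAILS
Dual feasibility (all lambda_i >= 0): OK
Complementary slackness (lambda_i * g_i(x) = 0 for all i): OK

Verdict: the first failing condition is primal_feasibility -> primal.

primal


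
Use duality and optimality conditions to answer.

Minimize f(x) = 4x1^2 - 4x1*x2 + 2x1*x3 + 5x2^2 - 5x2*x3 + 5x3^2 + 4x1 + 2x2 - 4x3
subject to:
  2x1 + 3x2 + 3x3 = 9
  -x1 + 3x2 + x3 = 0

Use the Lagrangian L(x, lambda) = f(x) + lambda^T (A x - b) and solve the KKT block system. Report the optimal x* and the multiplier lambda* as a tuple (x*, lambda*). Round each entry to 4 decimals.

Form the Lagrangian:
  L(x, lambda) = (1/2) x^T Q x + c^T x + lambda^T (A x - b)
Stationarity (grad_x L = 0): Q x + c + A^T lambda = 0.
Primal feasibility: A x = b.

This gives the KKT block system:
  [ Q   A^T ] [ x     ]   [-c ]
  [ A    0  ] [ lambda ] = [ b ]

Solving the linear system:
  x*      = (2.2355, 0.3629, 1.1468)
  lambda* = (-6.57, 9.5857)
  f(x*)   = 32.1054

x* = (2.2355, 0.3629, 1.1468), lambda* = (-6.57, 9.5857)


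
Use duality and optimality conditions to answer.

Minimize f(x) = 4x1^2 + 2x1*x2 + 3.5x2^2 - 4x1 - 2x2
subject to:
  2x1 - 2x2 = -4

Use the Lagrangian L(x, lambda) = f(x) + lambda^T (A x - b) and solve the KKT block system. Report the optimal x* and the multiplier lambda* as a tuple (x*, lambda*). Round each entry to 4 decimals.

Form the Lagrangian:
  L(x, lambda) = (1/2) x^T Q x + c^T x + lambda^T (A x - b)
Stationarity (grad_x L = 0): Q x + c + A^T lambda = 0.
Primal feasibility: A x = b.

This gives the KKT block system:
  [ Q   A^T ] [ x     ]   [-c ]
  [ A    0  ] [ lambda ] = [ b ]

Solving the linear system:
  x*      = (-0.6316, 1.3684)
  lambda* = (3.1579)
  f(x*)   = 6.2105

x* = (-0.6316, 1.3684), lambda* = (3.1579)


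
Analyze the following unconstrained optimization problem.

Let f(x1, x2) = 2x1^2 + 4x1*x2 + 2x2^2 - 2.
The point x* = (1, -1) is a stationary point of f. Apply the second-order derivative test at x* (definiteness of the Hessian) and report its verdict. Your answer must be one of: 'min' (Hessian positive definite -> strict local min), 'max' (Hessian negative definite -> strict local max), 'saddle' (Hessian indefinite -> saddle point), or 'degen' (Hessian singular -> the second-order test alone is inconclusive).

Compute the Hessian H = grad^2 f:
  H = [[4, 4], [4, 4]]
Verify stationarity: grad f(x*) = H x* + g = (0, 0).
Eigenvalues of H: 0, 8.
H has a zero eigenvalue (singular; positive semidefinite but not definite), so H is neither positive definite, negative definite, nor indefinite. The second-order test alone is inconclusive -> degen.
(Indeed, f is constant along the null direction of H through x*, so x* is not a strict local extremum.)

degen


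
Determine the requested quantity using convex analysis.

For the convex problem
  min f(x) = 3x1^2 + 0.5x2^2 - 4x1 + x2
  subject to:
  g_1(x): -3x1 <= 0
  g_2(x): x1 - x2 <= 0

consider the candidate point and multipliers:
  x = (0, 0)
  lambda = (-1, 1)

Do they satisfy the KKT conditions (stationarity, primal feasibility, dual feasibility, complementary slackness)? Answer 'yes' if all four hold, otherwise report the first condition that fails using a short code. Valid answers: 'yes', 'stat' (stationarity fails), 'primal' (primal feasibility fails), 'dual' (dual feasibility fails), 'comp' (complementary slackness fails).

Gradient of f: grad f(x) = Q x + c = (-4, 1)
Constraint values g_i(x) = a_i^T x - b_i:
  g_1((0, 0)) = 0
  g_2((0, 0)) = 0
Stationarity residual: grad f(x) + sum_i lambda_i a_i = (0, 0)
  -> stationarity OK
Primal feasibility (all g_i <= 0): OK
Dual feasibility (all lambda_i >= 0): FAILS
Complementary slackness (lambda_i * g_i(x) = 0 for all i): OK

Verdict: the first failing condition is dual_feasibility -> dual.

dual


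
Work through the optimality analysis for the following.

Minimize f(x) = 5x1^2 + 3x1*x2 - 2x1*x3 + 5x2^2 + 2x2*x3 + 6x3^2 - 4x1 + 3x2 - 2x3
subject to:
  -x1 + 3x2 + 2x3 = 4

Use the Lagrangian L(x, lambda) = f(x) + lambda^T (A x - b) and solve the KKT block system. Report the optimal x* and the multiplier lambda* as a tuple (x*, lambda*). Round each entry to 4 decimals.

Form the Lagrangian:
  L(x, lambda) = (1/2) x^T Q x + c^T x + lambda^T (A x - b)
Stationarity (grad_x L = 0): Q x + c + A^T lambda = 0.
Primal feasibility: A x = b.

This gives the KKT block system:
  [ Q   A^T ] [ x     ]   [-c ]
  [ A    0  ] [ lambda ] = [ b ]

Solving the linear system:
  x*      = (-0.1217, 0.8309, 0.6929)
  lambda* = (-4.1098)
  f(x*)   = 9.0163

x* = (-0.1217, 0.8309, 0.6929), lambda* = (-4.1098)


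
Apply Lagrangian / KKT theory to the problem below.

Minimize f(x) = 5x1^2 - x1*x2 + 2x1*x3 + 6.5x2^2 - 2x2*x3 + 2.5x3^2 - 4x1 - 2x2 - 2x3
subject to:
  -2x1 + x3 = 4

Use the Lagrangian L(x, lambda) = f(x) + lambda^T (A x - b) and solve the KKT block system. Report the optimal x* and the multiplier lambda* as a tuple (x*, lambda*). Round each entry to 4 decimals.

Form the Lagrangian:
  L(x, lambda) = (1/2) x^T Q x + c^T x + lambda^T (A x - b)
Stationarity (grad_x L = 0): Q x + c + A^T lambda = 0.
Primal feasibility: A x = b.

This gives the KKT block system:
  [ Q   A^T ] [ x     ]   [-c ]
  [ A    0  ] [ lambda ] = [ b ]

Solving the linear system:
  x*      = (-1.0021, 0.3838, 1.9957)
  lambda* = (-5.2068)
  f(x*)   = 10.0384

x* = (-1.0021, 0.3838, 1.9957), lambda* = (-5.2068)


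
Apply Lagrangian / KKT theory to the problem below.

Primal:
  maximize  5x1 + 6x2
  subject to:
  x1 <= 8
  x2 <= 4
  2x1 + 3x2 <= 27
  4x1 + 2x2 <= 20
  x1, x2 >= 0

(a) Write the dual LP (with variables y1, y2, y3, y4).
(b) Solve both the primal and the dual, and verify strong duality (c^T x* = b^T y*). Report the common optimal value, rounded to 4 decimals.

The standard primal-dual pair for 'max c^T x s.t. A x <= b, x >= 0' is:
  Dual:  min b^T y  s.t.  A^T y >= c,  y >= 0.

So the dual LP is:
  minimize  8y1 + 4y2 + 27y3 + 20y4
  subject to:
    y1 + 2y3 + 4y4 >= 5
    y2 + 3y3 + 2y4 >= 6
    y1, y2, y3, y4 >= 0

Solving the primal: x* = (3, 4).
  primal value c^T x* = 39.
Solving the dual: y* = (0, 3.5, 0, 1.25).
  dual value b^T y* = 39.
Strong duality: c^T x* = b^T y*. Confirmed.

39


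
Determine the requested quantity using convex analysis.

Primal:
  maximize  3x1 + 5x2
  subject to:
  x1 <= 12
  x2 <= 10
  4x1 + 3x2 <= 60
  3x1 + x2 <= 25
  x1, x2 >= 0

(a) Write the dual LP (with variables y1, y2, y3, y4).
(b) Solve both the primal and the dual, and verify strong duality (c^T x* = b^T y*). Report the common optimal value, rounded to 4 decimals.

The standard primal-dual pair for 'max c^T x s.t. A x <= b, x >= 0' is:
  Dual:  min b^T y  s.t.  A^T y >= c,  y >= 0.

So the dual LP is:
  minimize  12y1 + 10y2 + 60y3 + 25y4
  subject to:
    y1 + 4y3 + 3y4 >= 3
    y2 + 3y3 + y4 >= 5
    y1, y2, y3, y4 >= 0

Solving the primal: x* = (5, 10).
  primal value c^T x* = 65.
Solving the dual: y* = (0, 4, 0, 1).
  dual value b^T y* = 65.
Strong duality: c^T x* = b^T y*. Confirmed.

65


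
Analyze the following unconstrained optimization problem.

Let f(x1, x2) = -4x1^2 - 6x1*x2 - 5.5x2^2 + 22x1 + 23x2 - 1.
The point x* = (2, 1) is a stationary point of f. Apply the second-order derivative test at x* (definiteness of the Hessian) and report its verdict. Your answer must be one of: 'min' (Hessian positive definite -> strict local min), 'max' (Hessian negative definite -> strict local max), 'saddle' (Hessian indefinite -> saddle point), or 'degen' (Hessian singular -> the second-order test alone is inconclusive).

Compute the Hessian H = grad^2 f:
  H = [[-8, -6], [-6, -11]]
Verify stationarity: grad f(x*) = H x* + g = (0, 0).
Eigenvalues of H: -15.6847, -3.3153.
Both eigenvalues < 0, so H is negative definite -> x* is a strict local max.

max


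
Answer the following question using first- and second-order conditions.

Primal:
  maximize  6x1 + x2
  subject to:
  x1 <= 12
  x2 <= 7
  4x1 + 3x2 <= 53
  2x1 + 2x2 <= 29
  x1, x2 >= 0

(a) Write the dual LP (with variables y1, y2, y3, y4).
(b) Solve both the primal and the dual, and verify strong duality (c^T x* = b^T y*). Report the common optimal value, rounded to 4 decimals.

The standard primal-dual pair for 'max c^T x s.t. A x <= b, x >= 0' is:
  Dual:  min b^T y  s.t.  A^T y >= c,  y >= 0.

So the dual LP is:
  minimize  12y1 + 7y2 + 53y3 + 29y4
  subject to:
    y1 + 4y3 + 2y4 >= 6
    y2 + 3y3 + 2y4 >= 1
    y1, y2, y3, y4 >= 0

Solving the primal: x* = (12, 1.6667).
  primal value c^T x* = 73.6667.
Solving the dual: y* = (4.6667, 0, 0.3333, 0).
  dual value b^T y* = 73.6667.
Strong duality: c^T x* = b^T y*. Confirmed.

73.6667


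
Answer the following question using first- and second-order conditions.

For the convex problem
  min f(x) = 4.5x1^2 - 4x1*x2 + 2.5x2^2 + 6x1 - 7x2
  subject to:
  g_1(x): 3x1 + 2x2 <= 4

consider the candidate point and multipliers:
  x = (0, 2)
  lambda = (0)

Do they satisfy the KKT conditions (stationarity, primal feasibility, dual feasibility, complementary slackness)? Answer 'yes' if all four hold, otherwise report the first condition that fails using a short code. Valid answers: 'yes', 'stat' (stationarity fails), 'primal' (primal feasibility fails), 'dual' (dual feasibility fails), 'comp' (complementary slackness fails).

Gradient of f: grad f(x) = Q x + c = (-2, 3)
Constraint values g_i(x) = a_i^T x - b_i:
  g_1((0, 2)) = 0
Stationarity residual: grad f(x) + sum_i lambda_i a_i = (-2, 3)
  -> stationarity FAILS
Primal feasibility (all g_i <= 0): OK
Dual feasibility (all lambda_i >= 0): OK
Complementary slackness (lambda_i * g_i(x) = 0 for all i): OK

Verdict: the first failing condition is stationarity -> stat.

stat


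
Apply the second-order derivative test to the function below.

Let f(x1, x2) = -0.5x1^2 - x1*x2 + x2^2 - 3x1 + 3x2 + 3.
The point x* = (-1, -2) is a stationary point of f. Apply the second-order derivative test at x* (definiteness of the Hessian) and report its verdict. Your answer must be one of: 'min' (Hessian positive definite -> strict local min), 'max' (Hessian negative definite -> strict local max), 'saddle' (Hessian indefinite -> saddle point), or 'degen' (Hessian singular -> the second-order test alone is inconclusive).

Compute the Hessian H = grad^2 f:
  H = [[-1, -1], [-1, 2]]
Verify stationarity: grad f(x*) = H x* + g = (0, 0).
Eigenvalues of H: -1.3028, 2.3028.
Eigenvalues have mixed signs, so H is indefinite -> x* is a saddle point.

saddle


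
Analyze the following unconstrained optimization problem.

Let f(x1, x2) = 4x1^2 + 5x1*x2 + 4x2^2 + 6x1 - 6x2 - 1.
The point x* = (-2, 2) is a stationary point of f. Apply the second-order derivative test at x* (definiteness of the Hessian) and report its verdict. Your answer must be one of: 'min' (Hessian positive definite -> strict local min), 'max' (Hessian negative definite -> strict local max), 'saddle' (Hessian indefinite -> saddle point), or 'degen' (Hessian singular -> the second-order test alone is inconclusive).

Compute the Hessian H = grad^2 f:
  H = [[8, 5], [5, 8]]
Verify stationarity: grad f(x*) = H x* + g = (0, 0).
Eigenvalues of H: 3, 13.
Both eigenvalues > 0, so H is positive definite -> x* is a strict local min.

min


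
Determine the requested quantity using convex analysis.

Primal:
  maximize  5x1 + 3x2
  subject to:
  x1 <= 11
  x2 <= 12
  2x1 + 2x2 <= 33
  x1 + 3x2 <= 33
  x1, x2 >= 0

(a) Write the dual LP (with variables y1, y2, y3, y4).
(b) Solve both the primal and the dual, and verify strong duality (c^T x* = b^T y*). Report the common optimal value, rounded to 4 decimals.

The standard primal-dual pair for 'max c^T x s.t. A x <= b, x >= 0' is:
  Dual:  min b^T y  s.t.  A^T y >= c,  y >= 0.

So the dual LP is:
  minimize  11y1 + 12y2 + 33y3 + 33y4
  subject to:
    y1 + 2y3 + y4 >= 5
    y2 + 2y3 + 3y4 >= 3
    y1, y2, y3, y4 >= 0

Solving the primal: x* = (11, 5.5).
  primal value c^T x* = 71.5.
Solving the dual: y* = (2, 0, 1.5, 0).
  dual value b^T y* = 71.5.
Strong duality: c^T x* = b^T y*. Confirmed.

71.5


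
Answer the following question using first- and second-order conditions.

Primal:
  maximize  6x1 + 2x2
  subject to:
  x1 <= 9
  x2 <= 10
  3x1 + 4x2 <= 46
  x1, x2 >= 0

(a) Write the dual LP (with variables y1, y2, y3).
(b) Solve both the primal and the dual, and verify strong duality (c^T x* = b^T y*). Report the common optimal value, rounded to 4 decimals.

The standard primal-dual pair for 'max c^T x s.t. A x <= b, x >= 0' is:
  Dual:  min b^T y  s.t.  A^T y >= c,  y >= 0.

So the dual LP is:
  minimize  9y1 + 10y2 + 46y3
  subject to:
    y1 + 3y3 >= 6
    y2 + 4y3 >= 2
    y1, y2, y3 >= 0

Solving the primal: x* = (9, 4.75).
  primal value c^T x* = 63.5.
Solving the dual: y* = (4.5, 0, 0.5).
  dual value b^T y* = 63.5.
Strong duality: c^T x* = b^T y*. Confirmed.

63.5


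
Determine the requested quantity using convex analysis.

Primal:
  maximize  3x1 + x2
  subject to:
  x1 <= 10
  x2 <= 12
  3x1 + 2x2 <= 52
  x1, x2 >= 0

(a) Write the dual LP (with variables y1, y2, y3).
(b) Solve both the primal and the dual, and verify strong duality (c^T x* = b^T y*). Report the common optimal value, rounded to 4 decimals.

The standard primal-dual pair for 'max c^T x s.t. A x <= b, x >= 0' is:
  Dual:  min b^T y  s.t.  A^T y >= c,  y >= 0.

So the dual LP is:
  minimize  10y1 + 12y2 + 52y3
  subject to:
    y1 + 3y3 >= 3
    y2 + 2y3 >= 1
    y1, y2, y3 >= 0

Solving the primal: x* = (10, 11).
  primal value c^T x* = 41.
Solving the dual: y* = (1.5, 0, 0.5).
  dual value b^T y* = 41.
Strong duality: c^T x* = b^T y*. Confirmed.

41


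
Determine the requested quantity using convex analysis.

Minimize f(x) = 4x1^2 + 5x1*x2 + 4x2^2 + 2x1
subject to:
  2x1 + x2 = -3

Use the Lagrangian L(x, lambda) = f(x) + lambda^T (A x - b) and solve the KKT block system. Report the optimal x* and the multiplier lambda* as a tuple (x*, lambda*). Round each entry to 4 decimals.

Form the Lagrangian:
  L(x, lambda) = (1/2) x^T Q x + c^T x + lambda^T (A x - b)
Stationarity (grad_x L = 0): Q x + c + A^T lambda = 0.
Primal feasibility: A x = b.

This gives the KKT block system:
  [ Q   A^T ] [ x     ]   [-c ]
  [ A    0  ] [ lambda ] = [ b ]

Solving the linear system:
  x*      = (-1.75, 0.5)
  lambda* = (4.75)
  f(x*)   = 5.375

x* = (-1.75, 0.5), lambda* = (4.75)


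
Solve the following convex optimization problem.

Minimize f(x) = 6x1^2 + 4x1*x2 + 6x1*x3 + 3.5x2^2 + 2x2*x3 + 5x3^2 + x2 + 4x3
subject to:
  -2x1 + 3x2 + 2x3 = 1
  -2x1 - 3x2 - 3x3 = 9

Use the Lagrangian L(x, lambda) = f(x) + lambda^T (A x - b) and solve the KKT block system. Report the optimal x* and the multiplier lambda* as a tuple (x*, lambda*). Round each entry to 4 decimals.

Form the Lagrangian:
  L(x, lambda) = (1/2) x^T Q x + c^T x + lambda^T (A x - b)
Stationarity (grad_x L = 0): Q x + c + A^T lambda = 0.
Primal feasibility: A x = b.

This gives the KKT block system:
  [ Q   A^T ] [ x     ]   [-c ]
  [ A    0  ] [ lambda ] = [ b ]

Solving the linear system:
  x*      = (-2.2614, -0.5381, -0.9543)
  lambda* = (-6.467, -11.0406)
  f(x*)   = 50.7386

x* = (-2.2614, -0.5381, -0.9543), lambda* = (-6.467, -11.0406)


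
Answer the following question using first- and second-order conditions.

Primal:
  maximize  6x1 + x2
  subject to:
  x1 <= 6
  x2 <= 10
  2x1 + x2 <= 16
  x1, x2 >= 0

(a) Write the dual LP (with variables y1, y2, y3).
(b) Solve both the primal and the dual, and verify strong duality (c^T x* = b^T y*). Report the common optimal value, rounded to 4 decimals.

The standard primal-dual pair for 'max c^T x s.t. A x <= b, x >= 0' is:
  Dual:  min b^T y  s.t.  A^T y >= c,  y >= 0.

So the dual LP is:
  minimize  6y1 + 10y2 + 16y3
  subject to:
    y1 + 2y3 >= 6
    y2 + y3 >= 1
    y1, y2, y3 >= 0

Solving the primal: x* = (6, 4).
  primal value c^T x* = 40.
Solving the dual: y* = (4, 0, 1).
  dual value b^T y* = 40.
Strong duality: c^T x* = b^T y*. Confirmed.

40


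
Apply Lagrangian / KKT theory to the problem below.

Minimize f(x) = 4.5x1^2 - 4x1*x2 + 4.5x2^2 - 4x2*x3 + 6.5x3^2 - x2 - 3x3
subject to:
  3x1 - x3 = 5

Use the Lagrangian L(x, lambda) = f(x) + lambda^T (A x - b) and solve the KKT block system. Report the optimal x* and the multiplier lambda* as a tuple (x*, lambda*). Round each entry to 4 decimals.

Form the Lagrangian:
  L(x, lambda) = (1/2) x^T Q x + c^T x + lambda^T (A x - b)
Stationarity (grad_x L = 0): Q x + c + A^T lambda = 0.
Primal feasibility: A x = b.

This gives the KKT block system:
  [ Q   A^T ] [ x     ]   [-c ]
  [ A    0  ] [ lambda ] = [ b ]

Solving the linear system:
  x*      = (1.7449, 0.9909, 0.2346)
  lambda* = (-3.9134)
  f(x*)   = 8.9362

x* = (1.7449, 0.9909, 0.2346), lambda* = (-3.9134)


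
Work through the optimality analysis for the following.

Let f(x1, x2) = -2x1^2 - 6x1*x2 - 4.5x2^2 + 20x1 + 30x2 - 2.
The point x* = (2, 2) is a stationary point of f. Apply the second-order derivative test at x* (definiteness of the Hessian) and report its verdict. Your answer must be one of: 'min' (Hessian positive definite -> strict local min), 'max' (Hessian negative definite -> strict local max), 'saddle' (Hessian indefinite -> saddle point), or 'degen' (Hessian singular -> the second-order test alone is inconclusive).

Compute the Hessian H = grad^2 f:
  H = [[-4, -6], [-6, -9]]
Verify stationarity: grad f(x*) = H x* + g = (0, 0).
Eigenvalues of H: -13, 0.
H has a zero eigenvalue (singular; negative semidefinite but not definite), so H is neither positive definite, negative definite, nor indefinite. The second-order test alone is inconclusive -> degen.
(Indeed, f is constant along the null direction of H through x*, so x* is not a strict local extremum.)

degen


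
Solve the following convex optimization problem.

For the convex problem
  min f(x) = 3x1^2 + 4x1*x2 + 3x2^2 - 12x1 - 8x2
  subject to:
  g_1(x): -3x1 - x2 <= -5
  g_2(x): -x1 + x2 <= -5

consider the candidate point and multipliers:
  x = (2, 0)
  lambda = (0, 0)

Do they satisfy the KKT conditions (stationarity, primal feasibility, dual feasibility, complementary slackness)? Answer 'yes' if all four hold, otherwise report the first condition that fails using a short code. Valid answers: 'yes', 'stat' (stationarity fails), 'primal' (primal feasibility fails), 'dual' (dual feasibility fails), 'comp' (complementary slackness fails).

Gradient of f: grad f(x) = Q x + c = (0, 0)
Constraint values g_i(x) = a_i^T x - b_i:
  g_1((2, 0)) = -1
  g_2((2, 0)) = 3
Stationarity residual: grad f(x) + sum_i lambda_i a_i = (0, 0)
  -> stationarity OK
Primal feasibility (all g_i <= 0): FAILS
Dual feasibility (all lambda_i >= 0): OK
Complementary slackness (lambda_i * g_i(x) = 0 for all i): OK

Verdict: the first failing condition is primal_feasibility -> primal.

primal


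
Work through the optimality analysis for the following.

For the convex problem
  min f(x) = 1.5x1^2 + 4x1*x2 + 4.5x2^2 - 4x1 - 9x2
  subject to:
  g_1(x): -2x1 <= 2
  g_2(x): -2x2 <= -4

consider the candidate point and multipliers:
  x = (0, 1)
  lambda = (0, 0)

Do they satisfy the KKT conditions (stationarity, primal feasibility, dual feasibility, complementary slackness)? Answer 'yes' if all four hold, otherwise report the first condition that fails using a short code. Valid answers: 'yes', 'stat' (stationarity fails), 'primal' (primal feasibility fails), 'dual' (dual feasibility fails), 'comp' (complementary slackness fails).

Gradient of f: grad f(x) = Q x + c = (0, 0)
Constraint values g_i(x) = a_i^T x - b_i:
  g_1((0, 1)) = -2
  g_2((0, 1)) = 2
Stationarity residual: grad f(x) + sum_i lambda_i a_i = (0, 0)
  -> stationarity OK
Primal feasibility (all g_i <= 0): FAILS
Dual feasibility (all lambda_i >= 0): OK
Complementary slackness (lambda_i * g_i(x) = 0 for all i): OK

Verdict: the first failing condition is primal_feasibility -> primal.

primal


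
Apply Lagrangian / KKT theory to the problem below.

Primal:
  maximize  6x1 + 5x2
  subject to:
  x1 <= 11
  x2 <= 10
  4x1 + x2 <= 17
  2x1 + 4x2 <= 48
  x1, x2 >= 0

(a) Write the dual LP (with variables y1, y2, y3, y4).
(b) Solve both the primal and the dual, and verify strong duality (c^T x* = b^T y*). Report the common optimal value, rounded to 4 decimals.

The standard primal-dual pair for 'max c^T x s.t. A x <= b, x >= 0' is:
  Dual:  min b^T y  s.t.  A^T y >= c,  y >= 0.

So the dual LP is:
  minimize  11y1 + 10y2 + 17y3 + 48y4
  subject to:
    y1 + 4y3 + 2y4 >= 6
    y2 + y3 + 4y4 >= 5
    y1, y2, y3, y4 >= 0

Solving the primal: x* = (1.75, 10).
  primal value c^T x* = 60.5.
Solving the dual: y* = (0, 3.5, 1.5, 0).
  dual value b^T y* = 60.5.
Strong duality: c^T x* = b^T y*. Confirmed.

60.5


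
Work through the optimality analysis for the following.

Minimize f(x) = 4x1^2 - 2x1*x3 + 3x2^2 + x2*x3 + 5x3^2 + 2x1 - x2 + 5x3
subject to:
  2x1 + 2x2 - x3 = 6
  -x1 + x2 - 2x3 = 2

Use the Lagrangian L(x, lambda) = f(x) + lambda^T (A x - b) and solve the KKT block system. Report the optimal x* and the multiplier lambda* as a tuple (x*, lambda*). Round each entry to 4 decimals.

Form the Lagrangian:
  L(x, lambda) = (1/2) x^T Q x + c^T x + lambda^T (A x - b)
Stationarity (grad_x L = 0): Q x + c + A^T lambda = 0.
Primal feasibility: A x = b.

This gives the KKT block system:
  [ Q   A^T ] [ x     ]   [-c ]
  [ A    0  ] [ lambda ] = [ b ]

Solving the linear system:
  x*      = (0.9979, 1.6702, -0.6638)
  lambda* = (-4.917, 1.4766)
  f(x*)   = 11.7777

x* = (0.9979, 1.6702, -0.6638), lambda* = (-4.917, 1.4766)


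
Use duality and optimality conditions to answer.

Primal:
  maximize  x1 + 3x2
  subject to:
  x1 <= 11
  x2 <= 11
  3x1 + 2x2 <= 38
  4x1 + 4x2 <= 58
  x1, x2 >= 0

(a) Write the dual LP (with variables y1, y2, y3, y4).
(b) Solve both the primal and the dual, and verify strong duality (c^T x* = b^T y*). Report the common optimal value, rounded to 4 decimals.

The standard primal-dual pair for 'max c^T x s.t. A x <= b, x >= 0' is:
  Dual:  min b^T y  s.t.  A^T y >= c,  y >= 0.

So the dual LP is:
  minimize  11y1 + 11y2 + 38y3 + 58y4
  subject to:
    y1 + 3y3 + 4y4 >= 1
    y2 + 2y3 + 4y4 >= 3
    y1, y2, y3, y4 >= 0

Solving the primal: x* = (3.5, 11).
  primal value c^T x* = 36.5.
Solving the dual: y* = (0, 2, 0, 0.25).
  dual value b^T y* = 36.5.
Strong duality: c^T x* = b^T y*. Confirmed.

36.5


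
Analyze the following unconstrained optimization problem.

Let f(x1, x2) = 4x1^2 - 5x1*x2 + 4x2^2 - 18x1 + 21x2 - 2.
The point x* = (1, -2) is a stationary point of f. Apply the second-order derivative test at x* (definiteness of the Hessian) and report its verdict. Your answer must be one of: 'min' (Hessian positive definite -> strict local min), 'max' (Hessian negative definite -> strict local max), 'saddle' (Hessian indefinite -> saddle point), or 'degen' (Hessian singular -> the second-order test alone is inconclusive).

Compute the Hessian H = grad^2 f:
  H = [[8, -5], [-5, 8]]
Verify stationarity: grad f(x*) = H x* + g = (0, 0).
Eigenvalues of H: 3, 13.
Both eigenvalues > 0, so H is positive definite -> x* is a strict local min.

min


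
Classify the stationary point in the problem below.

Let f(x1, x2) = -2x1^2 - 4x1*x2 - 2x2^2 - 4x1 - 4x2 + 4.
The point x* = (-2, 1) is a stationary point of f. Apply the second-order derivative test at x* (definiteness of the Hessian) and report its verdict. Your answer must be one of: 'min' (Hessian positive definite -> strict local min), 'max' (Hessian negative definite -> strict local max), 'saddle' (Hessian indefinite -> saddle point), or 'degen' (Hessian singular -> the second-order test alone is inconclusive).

Compute the Hessian H = grad^2 f:
  H = [[-4, -4], [-4, -4]]
Verify stationarity: grad f(x*) = H x* + g = (0, 0).
Eigenvalues of H: -8, 0.
H has a zero eigenvalue (singular; negative semidefinite but not definite), so H is neither positive definite, negative definite, nor indefinite. The second-order test alone is inconclusive -> degen.
(Indeed, f is constant along the null direction of H through x*, so x* is not a strict local extremum.)

degen


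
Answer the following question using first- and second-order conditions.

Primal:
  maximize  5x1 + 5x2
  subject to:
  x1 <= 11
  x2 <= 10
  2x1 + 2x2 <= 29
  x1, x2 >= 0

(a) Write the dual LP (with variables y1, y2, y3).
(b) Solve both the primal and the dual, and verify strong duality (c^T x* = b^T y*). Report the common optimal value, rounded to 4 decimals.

The standard primal-dual pair for 'max c^T x s.t. A x <= b, x >= 0' is:
  Dual:  min b^T y  s.t.  A^T y >= c,  y >= 0.

So the dual LP is:
  minimize  11y1 + 10y2 + 29y3
  subject to:
    y1 + 2y3 >= 5
    y2 + 2y3 >= 5
    y1, y2, y3 >= 0

Solving the primal: x* = (4.5, 10).
  primal value c^T x* = 72.5.
Solving the dual: y* = (0, 0, 2.5).
  dual value b^T y* = 72.5.
Strong duality: c^T x* = b^T y*. Confirmed.

72.5


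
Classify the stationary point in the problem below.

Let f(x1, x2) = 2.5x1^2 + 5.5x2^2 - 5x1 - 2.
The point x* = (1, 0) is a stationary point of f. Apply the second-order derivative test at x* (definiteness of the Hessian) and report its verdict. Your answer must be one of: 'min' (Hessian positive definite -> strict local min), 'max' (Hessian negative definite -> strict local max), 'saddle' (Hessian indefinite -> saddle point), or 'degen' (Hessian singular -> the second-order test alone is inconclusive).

Compute the Hessian H = grad^2 f:
  H = [[5, 0], [0, 11]]
Verify stationarity: grad f(x*) = H x* + g = (0, 0).
Eigenvalues of H: 5, 11.
Both eigenvalues > 0, so H is positive definite -> x* is a strict local min.

min


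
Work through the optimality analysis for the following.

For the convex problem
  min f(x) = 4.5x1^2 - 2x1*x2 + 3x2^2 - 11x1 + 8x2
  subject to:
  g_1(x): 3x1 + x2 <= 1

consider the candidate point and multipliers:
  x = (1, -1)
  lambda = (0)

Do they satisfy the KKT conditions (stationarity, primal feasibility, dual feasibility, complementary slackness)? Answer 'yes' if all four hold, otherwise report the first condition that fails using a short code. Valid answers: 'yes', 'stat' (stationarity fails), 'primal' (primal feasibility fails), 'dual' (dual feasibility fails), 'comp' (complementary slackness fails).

Gradient of f: grad f(x) = Q x + c = (0, 0)
Constraint values g_i(x) = a_i^T x - b_i:
  g_1((1, -1)) = 1
Stationarity residual: grad f(x) + sum_i lambda_i a_i = (0, 0)
  -> stationarity OK
Primal feasibility (all g_i <= 0): FAILS
Dual feasibility (all lambda_i >= 0): OK
Complementary slackness (lambda_i * g_i(x) = 0 for all i): OK

Verdict: the first failing condition is primal_feasibility -> primal.

primal


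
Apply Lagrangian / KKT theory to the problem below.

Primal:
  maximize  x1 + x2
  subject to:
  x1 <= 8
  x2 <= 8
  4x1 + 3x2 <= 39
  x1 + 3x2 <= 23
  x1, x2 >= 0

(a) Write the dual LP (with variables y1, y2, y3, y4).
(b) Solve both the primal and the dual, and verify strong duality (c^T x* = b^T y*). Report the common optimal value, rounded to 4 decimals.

The standard primal-dual pair for 'max c^T x s.t. A x <= b, x >= 0' is:
  Dual:  min b^T y  s.t.  A^T y >= c,  y >= 0.

So the dual LP is:
  minimize  8y1 + 8y2 + 39y3 + 23y4
  subject to:
    y1 + 4y3 + y4 >= 1
    y2 + 3y3 + 3y4 >= 1
    y1, y2, y3, y4 >= 0

Solving the primal: x* = (5.3333, 5.8889).
  primal value c^T x* = 11.2222.
Solving the dual: y* = (0, 0, 0.2222, 0.1111).
  dual value b^T y* = 11.2222.
Strong duality: c^T x* = b^T y*. Confirmed.

11.2222


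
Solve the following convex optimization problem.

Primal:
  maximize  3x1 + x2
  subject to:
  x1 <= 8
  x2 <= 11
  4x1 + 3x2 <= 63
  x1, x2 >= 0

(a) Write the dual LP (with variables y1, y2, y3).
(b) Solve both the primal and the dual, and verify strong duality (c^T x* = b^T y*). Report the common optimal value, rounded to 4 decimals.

The standard primal-dual pair for 'max c^T x s.t. A x <= b, x >= 0' is:
  Dual:  min b^T y  s.t.  A^T y >= c,  y >= 0.

So the dual LP is:
  minimize  8y1 + 11y2 + 63y3
  subject to:
    y1 + 4y3 >= 3
    y2 + 3y3 >= 1
    y1, y2, y3 >= 0

Solving the primal: x* = (8, 10.3333).
  primal value c^T x* = 34.3333.
Solving the dual: y* = (1.6667, 0, 0.3333).
  dual value b^T y* = 34.3333.
Strong duality: c^T x* = b^T y*. Confirmed.

34.3333


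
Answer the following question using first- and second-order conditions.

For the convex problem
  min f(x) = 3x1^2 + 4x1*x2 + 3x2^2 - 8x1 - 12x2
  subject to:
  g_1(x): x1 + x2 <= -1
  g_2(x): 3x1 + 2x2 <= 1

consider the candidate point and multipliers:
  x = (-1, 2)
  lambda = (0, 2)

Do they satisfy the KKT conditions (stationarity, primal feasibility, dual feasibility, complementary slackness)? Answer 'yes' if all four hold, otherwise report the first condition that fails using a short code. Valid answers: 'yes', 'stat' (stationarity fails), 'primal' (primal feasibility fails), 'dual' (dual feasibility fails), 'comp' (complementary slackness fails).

Gradient of f: grad f(x) = Q x + c = (-6, -4)
Constraint values g_i(x) = a_i^T x - b_i:
  g_1((-1, 2)) = 2
  g_2((-1, 2)) = 0
Stationarity residual: grad f(x) + sum_i lambda_i a_i = (0, 0)
  -> stationarity OK
Primal feasibility (all g_i <= 0): FAILS
Dual feasibility (all lambda_i >= 0): OK
Complementary slackness (lambda_i * g_i(x) = 0 for all i): OK

Verdict: the first failing condition is primal_feasibility -> primal.

primal


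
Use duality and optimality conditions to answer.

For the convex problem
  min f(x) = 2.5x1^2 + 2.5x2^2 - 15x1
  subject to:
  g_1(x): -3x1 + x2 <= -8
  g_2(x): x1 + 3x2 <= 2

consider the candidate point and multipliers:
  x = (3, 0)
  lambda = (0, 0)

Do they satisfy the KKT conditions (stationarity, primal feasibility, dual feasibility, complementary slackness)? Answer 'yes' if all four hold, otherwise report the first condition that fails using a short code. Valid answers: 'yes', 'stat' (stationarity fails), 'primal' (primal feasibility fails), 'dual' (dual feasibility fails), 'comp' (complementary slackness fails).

Gradient of f: grad f(x) = Q x + c = (0, 0)
Constraint values g_i(x) = a_i^T x - b_i:
  g_1((3, 0)) = -1
  g_2((3, 0)) = 1
Stationarity residual: grad f(x) + sum_i lambda_i a_i = (0, 0)
  -> stationarity OK
Primal feasibility (all g_i <= 0): FAILS
Dual feasibility (all lambda_i >= 0): OK
Complementary slackness (lambda_i * g_i(x) = 0 for all i): OK

Verdict: the first failing condition is primal_feasibility -> primal.

primal


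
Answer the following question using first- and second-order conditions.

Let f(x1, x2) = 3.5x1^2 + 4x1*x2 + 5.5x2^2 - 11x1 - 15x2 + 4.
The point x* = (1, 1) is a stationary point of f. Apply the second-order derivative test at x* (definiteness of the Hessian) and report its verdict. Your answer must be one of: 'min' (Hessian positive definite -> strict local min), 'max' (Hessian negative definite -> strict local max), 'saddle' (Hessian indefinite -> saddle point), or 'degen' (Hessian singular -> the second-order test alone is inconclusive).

Compute the Hessian H = grad^2 f:
  H = [[7, 4], [4, 11]]
Verify stationarity: grad f(x*) = H x* + g = (0, 0).
Eigenvalues of H: 4.5279, 13.4721.
Both eigenvalues > 0, so H is positive definite -> x* is a strict local min.

min


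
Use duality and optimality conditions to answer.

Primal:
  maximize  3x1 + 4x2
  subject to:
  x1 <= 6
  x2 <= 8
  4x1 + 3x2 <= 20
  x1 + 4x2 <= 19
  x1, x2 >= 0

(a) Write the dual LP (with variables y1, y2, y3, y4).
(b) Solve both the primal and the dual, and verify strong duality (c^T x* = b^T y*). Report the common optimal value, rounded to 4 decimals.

The standard primal-dual pair for 'max c^T x s.t. A x <= b, x >= 0' is:
  Dual:  min b^T y  s.t.  A^T y >= c,  y >= 0.

So the dual LP is:
  minimize  6y1 + 8y2 + 20y3 + 19y4
  subject to:
    y1 + 4y3 + y4 >= 3
    y2 + 3y3 + 4y4 >= 4
    y1, y2, y3, y4 >= 0

Solving the primal: x* = (1.7692, 4.3077).
  primal value c^T x* = 22.5385.
Solving the dual: y* = (0, 0, 0.6154, 0.5385).
  dual value b^T y* = 22.5385.
Strong duality: c^T x* = b^T y*. Confirmed.

22.5385
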